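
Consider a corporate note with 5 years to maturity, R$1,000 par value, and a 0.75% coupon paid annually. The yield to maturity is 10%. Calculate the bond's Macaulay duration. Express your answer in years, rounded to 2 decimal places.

4.90 years

Periodic yield y = 0.1. Discount each cash flow and weight by its year:
  t   CF        PV=CF/(1+0.1)^t    t·PV
  1         7.50         6.8182         6.8182
  2         7.50         6.1983        12.3967
  3         7.50         5.6349        16.9046
  4         7.50         5.1226        20.4904
  5     1,007.50       625.5782     3,127.8912
  Σ                    649.3522     3,184.5010
Price P = Σ PV = 649.3522.
Macaulay duration = Σ(t·PV) / P = 3,184.5010 / 649.3522 = 4.90412 years.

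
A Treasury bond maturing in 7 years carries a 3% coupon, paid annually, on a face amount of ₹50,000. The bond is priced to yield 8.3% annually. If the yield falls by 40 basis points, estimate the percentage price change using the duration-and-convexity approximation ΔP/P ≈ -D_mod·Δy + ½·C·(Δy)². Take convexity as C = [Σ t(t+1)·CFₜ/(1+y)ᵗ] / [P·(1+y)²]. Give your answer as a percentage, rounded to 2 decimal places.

+2.36%

With y = 0.083:
  t   CF        PV=CF/(1+0.083)^t    t·PV        t(t+1)·PV
  1     1,500.00     1,385.0416     1,385.0416       2,770.0831
  2     1,500.00     1,278.8934     2,557.7868       7,673.3604
  3     1,500.00     1,180.8803     3,542.6410      14,170.5640
  4     1,500.00     1,090.3789     4,361.5155      21,807.5777
  5     1,500.00     1,006.8134     5,034.0669      30,204.4012
  6     1,500.00       929.6522     5,577.9134      39,045.3940
  7    51,500.00    29,471.8931   206,303.2514   1,650,426.0114
  Σ                 36,343.5528   228,762.2166   1,766,097.3918
P = 36,343.5528; D_Mac = 6.29444 yrs; D_mod = 5.81204 yrs; C = 41.43147.
Duration effect: -5.81204 × (-0.004) = +0.023248
Convexity effect: 0.5 × 41.43147 × (-0.004)² = +0.0003315
ΔP/P ≈ +0.023248 + 0.0003315 = +0.023580 = +2.3580%.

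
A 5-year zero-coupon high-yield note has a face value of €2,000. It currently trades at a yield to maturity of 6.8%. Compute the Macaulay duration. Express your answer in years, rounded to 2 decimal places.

5.00 years

A zero-coupon bond has a single cash flow at maturity, so its Macaulay duration equals its maturity: 5 years.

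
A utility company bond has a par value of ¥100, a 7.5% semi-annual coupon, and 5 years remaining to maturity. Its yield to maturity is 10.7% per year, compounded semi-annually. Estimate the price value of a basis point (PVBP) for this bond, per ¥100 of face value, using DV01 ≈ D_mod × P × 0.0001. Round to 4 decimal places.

¥0.0350

Periodic yield y = 0.0535.
  t   CF        PV=CF/(1+0.0535)^t    t·PV
  1         3.75         3.5596         3.5596
  2         3.75         3.3788         6.7576
  3         3.75         3.2072         9.6216
  4         3.75         3.0443        12.1774
  5         3.75         2.8897        14.4487
  6         3.75         2.7430        16.4579
  7         3.75         2.6037        18.2258
  8         3.75         2.4715        19.7717
  9         3.75         2.3460        21.1136
  10      103.75        61.6088       616.0879
  Σ                     87.8526       738.2219
P = 87.8526; D_Mac = 8.40297 half-year periods = 4.20148 yrs; D_mod = 3.98812 yrs.
DV01 ≈ 3.98812 × 87.8526 × 0.0001 = 0.035037.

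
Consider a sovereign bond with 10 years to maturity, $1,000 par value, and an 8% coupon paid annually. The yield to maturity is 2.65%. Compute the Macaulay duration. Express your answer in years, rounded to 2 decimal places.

7.76 years

Periodic yield y = 0.0265. Discount each cash flow and weight by its year:
  t   CF        PV=CF/(1+0.0265)^t    t·PV
  1        80.00        77.9347        77.9347
  2        80.00        75.9228       151.8456
  3        80.00        73.9628       221.8883
  4        80.00        72.0533       288.2134
  5        80.00        70.1932       350.9661
  6        80.00        68.3811       410.2868
  7        80.00        66.6158       466.3107
  8        80.00        64.8961       519.1685
  9        80.00        63.2207       568.9864
  10    1,080.00       831.4463     8,314.4633
  Σ                  1,464.6269    11,370.0638
Price P = Σ PV = 1,464.6269.
Macaulay duration = Σ(t·PV) / P = 11,370.0638 / 1,464.6269 = 7.76311 years.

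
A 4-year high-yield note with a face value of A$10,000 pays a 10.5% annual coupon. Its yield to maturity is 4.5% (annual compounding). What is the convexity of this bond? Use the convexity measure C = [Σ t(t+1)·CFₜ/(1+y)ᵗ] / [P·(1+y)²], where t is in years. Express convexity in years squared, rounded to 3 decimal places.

15.383

With y = 0.045:
  t   CF        PV=CF/(1+0.045)^t    t·PV        t(t+1)·PV
  1     1,050.00     1,004.7847     1,004.7847       2,009.5694
  2     1,050.00       961.5164     1,923.0329       5,769.0987
  3     1,050.00       920.1114     2,760.3343      11,041.3372
  4    11,050.00     9,266.1028    37,064.4114     185,322.0569
  Σ                 12,152.5154    42,752.5633     204,142.0622
P = 12,152.5154.
Convexity = Σ t(t+1)·PV / [P·(1+y)²] = 204,142.0622 / (12,152.5154 × 1.092025) = 15.38274.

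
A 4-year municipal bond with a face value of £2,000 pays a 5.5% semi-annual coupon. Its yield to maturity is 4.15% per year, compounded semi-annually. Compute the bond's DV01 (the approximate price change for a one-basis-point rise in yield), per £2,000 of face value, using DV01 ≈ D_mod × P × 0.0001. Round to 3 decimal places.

Periodic yield y = 0.02075.
  t   CF        PV=CF/(1+0.02075)^t    t·PV
  1        55.00        53.8819        53.8819
  2        55.00        52.7866       105.5733
  3        55.00        51.7136       155.1407
  4        55.00        50.6623       202.6493
  5        55.00        49.6325       248.1623
  6        55.00        48.6235       291.7411
  7        55.00        47.6351       333.4456
  8     2,055.00     1,743.6396    13,949.1166
  Σ                  2,098.5751    15,339.7108
P = 2,098.5751; D_Mac = 7.30958 half-year periods = 3.65479 yrs; D_mod = 3.58050 yrs.
DV01 ≈ 3.58050 × 2,098.5751 × 0.0001 = 0.751394.

£0.751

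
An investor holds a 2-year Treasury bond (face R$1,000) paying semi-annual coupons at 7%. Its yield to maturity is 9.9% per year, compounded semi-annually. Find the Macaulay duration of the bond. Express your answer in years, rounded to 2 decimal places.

1.90 years

Periodic yield y = 0.0495. Discount each cash flow and weight by its period:
  t   CF        PV=CF/(1+0.0495)^t    t·PV
  1        35.00        33.3492        33.3492
  2        35.00        31.7763        63.5526
  3        35.00        30.2775        90.8326
  4     1,035.00       853.1209     3,412.4836
  Σ                    948.5239     3,600.2180
Price P = Σ PV = 948.5239.
Macaulay duration = Σ(t·PV) / P = 3,600.2180 / 948.5239 = 3.79560 half-year periods.
In years: 3.79560 / 2 = 1.89780 years.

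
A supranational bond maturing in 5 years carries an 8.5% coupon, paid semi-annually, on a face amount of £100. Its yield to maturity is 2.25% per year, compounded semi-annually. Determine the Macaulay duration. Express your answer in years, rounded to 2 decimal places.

4.29 years

Periodic yield y = 0.01125. Discount each cash flow and weight by its period:
  t   CF        PV=CF/(1+0.01125)^t    t·PV
  1         4.25         4.2027         4.2027
  2         4.25         4.1560         8.3119
  3         4.25         4.1097        12.3292
  4         4.25         4.0640        16.2560
  5         4.25         4.0188        20.0940
  6         4.25         3.9741        23.8445
  7         4.25         3.9299        27.5092
  8         4.25         3.8862        31.0893
  9         4.25         3.8429        34.5863
  10      104.25        93.2161       932.1605
  Σ                    129.4003     1,110.3837
Price P = Σ PV = 129.4003.
Macaulay duration = Σ(t·PV) / P = 1,110.3837 / 129.4003 = 8.58100 half-year periods.
In years: 8.58100 / 2 = 4.29050 years.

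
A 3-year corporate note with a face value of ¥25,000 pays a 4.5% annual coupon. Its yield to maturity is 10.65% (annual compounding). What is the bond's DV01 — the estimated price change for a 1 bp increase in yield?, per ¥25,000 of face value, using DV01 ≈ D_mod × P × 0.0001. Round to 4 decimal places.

Periodic yield y = 0.1065.
  t   CF        PV=CF/(1+0.1065)^t    t·PV
  1     1,125.00     1,016.7194     1,016.7194
  2     1,125.00       918.8607     1,837.7214
  3    26,125.00    19,284.2185    57,852.6556
  Σ                 21,219.7986    60,707.0964
P = 21,219.7986; D_Mac = 2.86087 yrs; D_mod = 2.58551 yrs.
DV01 ≈ 2.58551 × 21,219.7986 × 0.0001 = 5.486407.

¥5.4864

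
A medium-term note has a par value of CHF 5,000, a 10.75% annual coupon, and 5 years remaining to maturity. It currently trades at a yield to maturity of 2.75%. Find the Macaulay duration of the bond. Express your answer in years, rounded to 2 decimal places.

4.26 years

Periodic yield y = 0.0275. Discount each cash flow and weight by its year:
  t   CF        PV=CF/(1+0.0275)^t    t·PV
  1       537.50       523.1144       523.1144
  2       537.50       509.1137     1,018.2275
  3       537.50       495.4878     1,486.4634
  4       537.50       482.2266     1,928.9063
  5     5,537.50     4,835.0903    24,175.4513
  Σ                  6,845.0327    29,132.1629
Price P = Σ PV = 6,845.0327.
Macaulay duration = Σ(t·PV) / P = 29,132.1629 / 6,845.0327 = 4.25596 years.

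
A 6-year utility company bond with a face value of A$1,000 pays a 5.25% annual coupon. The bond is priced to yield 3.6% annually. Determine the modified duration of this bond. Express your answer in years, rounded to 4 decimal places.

Periodic yield y = 0.036. First find Macaulay duration:
  t   CF        PV=CF/(1+0.036)^t    t·PV
  1        52.50        50.6757        50.6757
  2        52.50        48.9147        97.8295
  3        52.50        47.2150       141.6450
  4        52.50        45.5743       182.2973
  5        52.50        43.9907       219.9533
  6     1,052.50       851.2626     5,107.5758
  Σ                  1,087.6331     5,799.9766
P = 1,087.6331; Macaulay duration = 5,799.9766 / 1,087.6331 = 5.33266 years.
Modified duration = D_Mac / (1 + y) = 5.33266 / 1.036 = 5.14735 years.

5.1474 years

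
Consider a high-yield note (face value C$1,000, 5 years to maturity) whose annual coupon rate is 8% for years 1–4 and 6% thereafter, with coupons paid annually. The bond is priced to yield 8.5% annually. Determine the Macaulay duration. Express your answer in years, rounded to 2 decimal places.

Periodic yield y = 0.085. Discount each cash flow and weight by its year:
  t   CF        PV=CF/(1+0.085)^t    t·PV
  1        80.00        73.7327        73.7327
  2        80.00        67.9564       135.9128
  3        80.00        62.6326       187.8979
  4        80.00        57.7259       230.9038
  5     1,060.00       704.9481     3,524.7407
  Σ                    966.9959     4,153.1880
Price P = Σ PV = 966.9959.
Macaulay duration = Σ(t·PV) / P = 4,153.1880 / 966.9959 = 4.29494 years.

4.29 years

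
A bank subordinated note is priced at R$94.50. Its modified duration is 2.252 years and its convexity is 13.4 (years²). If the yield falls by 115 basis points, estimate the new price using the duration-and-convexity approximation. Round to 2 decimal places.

R$97.03

Duration effect: -D_mod·Δy = -2.252 × (-0.0115) = +0.025898
Convexity effect: ½·C·(Δy)² = 0.5 × 13.4 × (-0.0115)² = +0.000886075
ΔP/P ≈ +0.025898 + 0.000886075 = +0.026784075
New price ≈ 94.50 × (1 + 0.026784075) = 97.0310950875.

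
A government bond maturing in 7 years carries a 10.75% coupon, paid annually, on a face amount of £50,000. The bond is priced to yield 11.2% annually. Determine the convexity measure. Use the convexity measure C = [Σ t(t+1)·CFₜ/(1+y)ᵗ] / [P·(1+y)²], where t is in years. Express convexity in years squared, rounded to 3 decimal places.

30.436

With y = 0.112:
  t   CF        PV=CF/(1+0.112)^t    t·PV        t(t+1)·PV
  1     5,375.00     4,833.6331     4,833.6331       9,667.2662
  2     5,375.00     4,346.7924     8,693.5847      26,080.7541
  3     5,375.00     3,908.9859    11,726.9578      46,907.8311
  4     5,375.00     3,515.2751    14,061.1005      70,305.5023
  5     5,375.00     3,161.2186    15,806.0931      94,836.5588
  6     5,375.00     2,842.8225    17,056.9350     119,398.5453
  7    55,375.00    26,337.8445   184,364.9112   1,474,919.2895
  Σ                 48,946.5721   256,543.2154   1,842,115.7473
P = 48,946.5721.
Convexity = Σ t(t+1)·PV / [P·(1+y)²] = 1,842,115.7473 / (48,946.5721 × 1.236544) = 30.43582.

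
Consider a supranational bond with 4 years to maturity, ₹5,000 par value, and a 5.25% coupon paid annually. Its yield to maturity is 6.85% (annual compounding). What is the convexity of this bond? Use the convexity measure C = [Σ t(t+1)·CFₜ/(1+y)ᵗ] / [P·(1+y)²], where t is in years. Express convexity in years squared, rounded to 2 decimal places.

With y = 0.0685:
  t   CF        PV=CF/(1+0.0685)^t    t·PV        t(t+1)·PV
  1       262.50       245.6715       245.6715         491.3430
  2       262.50       229.9219       459.8437       1,379.5311
  3       262.50       215.1819       645.5457       2,582.1827
  4     5,262.50     4,037.3277    16,149.3109      80,746.5543
  Σ                  4,728.1030    17,500.3717      85,199.6111
P = 4,728.1030.
Convexity = Σ t(t+1)·PV / [P·(1+y)²] = 85,199.6111 / (4,728.1030 × 1.141692) = 15.78344.

15.78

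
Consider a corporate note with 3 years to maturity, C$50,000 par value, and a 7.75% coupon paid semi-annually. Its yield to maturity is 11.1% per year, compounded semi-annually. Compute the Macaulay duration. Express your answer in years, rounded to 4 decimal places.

Periodic yield y = 0.0555. Discount each cash flow and weight by its period:
  t   CF        PV=CF/(1+0.0555)^t    t·PV
  1     1,937.50     1,835.6229     1,835.6229
  2     1,937.50     1,739.1027     3,478.2055
  3     1,937.50     1,647.6577     4,942.9732
  4     1,937.50     1,561.0211     6,244.0842
  5     1,937.50     1,478.9399     7,394.6995
  6    51,937.50    37,560.5217   225,363.1299
  Σ                 45,822.8660   249,258.7151
Price P = Σ PV = 45,822.8660.
Macaulay duration = Σ(t·PV) / P = 249,258.7151 / 45,822.8660 = 5.43961 half-year periods.
In years: 5.43961 / 2 = 2.71981 years.

2.7198 years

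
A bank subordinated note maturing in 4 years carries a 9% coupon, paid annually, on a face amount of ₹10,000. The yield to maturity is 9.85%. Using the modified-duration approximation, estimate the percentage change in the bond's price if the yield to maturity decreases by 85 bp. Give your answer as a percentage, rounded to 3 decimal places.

+2.727%

Periodic yield y = 0.0985. Modified duration first:
  t   CF        PV=CF/(1+0.0985)^t    t·PV
  1       900.00       819.2990       819.2990
  2       900.00       745.8344     1,491.6687
  3       900.00       678.9571     2,036.8713
  4    10,900.00     7,485.5937    29,942.3749
  Σ                  9,729.6842    34,290.2140
P = 9,729.6842; D_Mac = 3.52429 yrs; D_mod = 3.52429/(1+0.0985) = 3.20827 yrs.
ΔP/P ≈ -D_mod · Δy = -3.20827 × (-0.0085) = +0.027270 = +2.7270%.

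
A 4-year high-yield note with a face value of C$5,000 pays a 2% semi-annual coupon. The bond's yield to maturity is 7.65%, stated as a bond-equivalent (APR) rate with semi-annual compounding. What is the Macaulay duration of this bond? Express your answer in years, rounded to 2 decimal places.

Periodic yield y = 0.03825. Discount each cash flow and weight by its period:
  t   CF        PV=CF/(1+0.03825)^t    t·PV
  1        50.00        48.1580        48.1580
  2        50.00        46.3838        92.7676
  3        50.00        44.6750       134.0249
  4        50.00        43.0291       172.1164
  5        50.00        41.4439       207.2194
  6        50.00        39.9170       239.5023
  7        50.00        38.4465       269.1253
  8     5,050.00     3,740.0367    29,920.2933
  Σ                  4,042.0898    31,083.2070
Price P = Σ PV = 4,042.0898.
Macaulay duration = Σ(t·PV) / P = 31,083.2070 / 4,042.0898 = 7.68989 half-year periods.
In years: 7.68989 / 2 = 3.84494 years.

3.84 years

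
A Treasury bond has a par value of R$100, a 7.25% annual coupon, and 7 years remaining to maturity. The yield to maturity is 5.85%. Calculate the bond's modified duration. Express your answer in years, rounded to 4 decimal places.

Periodic yield y = 0.0585. First find Macaulay duration:
  t   CF        PV=CF/(1+0.0585)^t    t·PV
  1         7.25         6.8493         6.8493
  2         7.25         6.4708        12.9415
  3         7.25         6.1132        18.3395
  4         7.25         5.7753        23.1012
  5         7.25         5.4561        27.2806
  6         7.25         5.1546        30.9274
  7       107.25        72.0379       504.2656
  Σ                    107.8572       623.7051
P = 107.8572; Macaulay duration = 623.7051 / 107.8572 = 5.78269 years.
Modified duration = D_Mac / (1 + y) = 5.78269 / 1.0585 = 5.46310 years.

5.4631 years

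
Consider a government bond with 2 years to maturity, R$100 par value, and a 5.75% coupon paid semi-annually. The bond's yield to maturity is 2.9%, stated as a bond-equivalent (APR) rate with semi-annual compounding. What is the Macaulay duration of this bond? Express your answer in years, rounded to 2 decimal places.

Periodic yield y = 0.0145. Discount each cash flow and weight by its period:
  t   CF        PV=CF/(1+0.0145)^t    t·PV
  1        2.875         2.8339         2.8339
  2        2.875         2.7934         5.5868
  3        2.875         2.7535         8.2604
  4      102.875        97.1184       388.4737
  Σ                    105.4992       405.1549
Price P = Σ PV = 105.4992.
Macaulay duration = Σ(t·PV) / P = 405.1549 / 105.4992 = 3.84036 half-year periods.
In years: 3.84036 / 2 = 1.92018 years.

1.92 years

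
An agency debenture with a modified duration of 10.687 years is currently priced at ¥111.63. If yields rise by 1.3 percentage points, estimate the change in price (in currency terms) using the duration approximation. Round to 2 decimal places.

Duration approximation: ΔP/P ≈ -D_mod · Δy = -10.687 × (+0.013) = -0.138931.
ΔP ≈ 111.63 × (-0.138931) = -15.50886753.

-¥15.51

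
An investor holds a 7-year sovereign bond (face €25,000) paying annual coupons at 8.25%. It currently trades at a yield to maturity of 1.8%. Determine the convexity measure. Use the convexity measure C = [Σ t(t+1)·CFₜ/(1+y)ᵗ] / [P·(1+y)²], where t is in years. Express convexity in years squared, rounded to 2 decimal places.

With y = 0.018:
  t   CF        PV=CF/(1+0.018)^t    t·PV        t(t+1)·PV
  1     2,062.50     2,026.0314     2,026.0314       4,052.0629
  2     2,062.50     1,990.2077     3,980.4154      11,941.2462
  3     2,062.50     1,955.0174     5,865.0521      23,460.2086
  4     2,062.50     1,920.4493     7,681.7972      38,408.9859
  5     2,062.50     1,886.4924     9,432.4622      56,594.7730
  6     2,062.50     1,853.1360    11,118.8159      77,831.7113
  7    27,062.50    23,885.4522   167,198.1654   1,337,585.3230
  Σ                 35,516.7864   207,302.7396   1,549,874.3108
P = 35,516.7864.
Convexity = Σ t(t+1)·PV / [P·(1+y)²] = 1,549,874.3108 / (35,516.7864 × 1.036324) = 42.10826.

42.11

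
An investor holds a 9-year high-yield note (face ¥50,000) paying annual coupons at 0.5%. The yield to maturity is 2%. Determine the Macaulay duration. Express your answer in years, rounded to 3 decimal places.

Periodic yield y = 0.02. Discount each cash flow and weight by its year:
  t   CF        PV=CF/(1+0.02)^t    t·PV
  1       250.00       245.0980       245.0980
  2       250.00       240.2922       480.5844
  3       250.00       235.5806       706.7418
  4       250.00       230.9614       923.8454
  5       250.00       226.4327     1,132.1635
  6       250.00       221.9928     1,331.9571
  7       250.00       217.6400     1,523.4803
  8       250.00       213.3726     1,706.9807
  9    50,250.00    42,046.9521   378,422.5690
  Σ                 43,878.3225   386,473.4202
Price P = Σ PV = 43,878.3225.
Macaulay duration = Σ(t·PV) / P = 386,473.4202 / 43,878.3225 = 8.80784 years.

8.808 years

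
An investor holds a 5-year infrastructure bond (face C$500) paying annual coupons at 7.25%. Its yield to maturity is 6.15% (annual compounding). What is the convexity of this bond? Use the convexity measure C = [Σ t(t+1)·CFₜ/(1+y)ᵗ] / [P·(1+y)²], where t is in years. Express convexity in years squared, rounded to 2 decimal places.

22.28

With y = 0.0615:
  t   CF        PV=CF/(1+0.0615)^t    t·PV        t(t+1)·PV
  1        36.25        34.1498        34.1498          68.2996
  2        36.25        32.1713        64.3425         193.0275
  3        36.25        30.3074        90.9221         363.6882
  4        36.25        28.5514       114.2058         571.0288
  5       536.25       397.8939     1,989.4696      11,936.8179
  Σ                    523.0738     2,293.0898      13,132.8620
P = 523.0738.
Convexity = Σ t(t+1)·PV / [P·(1+y)²] = 13,132.8620 / (523.0738 × 1.126782) = 22.28212.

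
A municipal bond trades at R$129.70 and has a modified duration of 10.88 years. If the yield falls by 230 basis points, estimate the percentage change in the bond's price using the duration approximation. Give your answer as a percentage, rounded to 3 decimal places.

Duration approximation: ΔP/P ≈ -D_mod · Δy = -10.88 × (-0.023) = +0.250240.
As a percentage: +25.0240%.

+25.024%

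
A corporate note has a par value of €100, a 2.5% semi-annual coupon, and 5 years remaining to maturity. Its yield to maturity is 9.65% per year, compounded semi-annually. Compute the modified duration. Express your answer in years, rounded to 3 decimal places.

Periodic yield y = 0.04825. First find Macaulay duration:
  t   CF        PV=CF/(1+0.04825)^t    t·PV
  1         1.25         1.1925         1.1925
  2         1.25         1.1376         2.2752
  3         1.25         1.0852         3.2556
  4         1.25         1.0353         4.1411
  5         1.25         0.9876         4.9381
  6         1.25         0.9422         5.6529
  7         1.25         0.8988         6.2915
  8         1.25         0.8574         6.8593
  9         1.25         0.8179         7.3615
  10      101.25        63.2043       632.0426
  Σ                     72.1587       674.0102
P = 72.1587; Macaulay duration = 674.0102 / 72.1587 = 9.34067 half-year periods = 4.67033 years.
Modified duration = D_Mac / (1 + y) = 4.67033 / 1.04825 = 4.45536 years.

4.455 years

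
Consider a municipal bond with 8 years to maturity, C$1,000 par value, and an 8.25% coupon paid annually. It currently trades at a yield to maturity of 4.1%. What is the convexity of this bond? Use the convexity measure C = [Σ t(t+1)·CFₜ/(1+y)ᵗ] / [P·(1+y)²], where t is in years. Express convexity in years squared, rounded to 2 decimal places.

With y = 0.041:
  t   CF        PV=CF/(1+0.041)^t    t·PV        t(t+1)·PV
  1        82.50        79.2507        79.2507         158.5014
  2        82.50        76.1294       152.2588         456.7765
  3        82.50        73.1310       219.3931         877.5725
  4        82.50        70.2508       281.0030       1,405.0152
  5        82.50        67.4839       337.4196       2,024.5176
  6        82.50        64.8261       388.9563       2,722.6942
  7        82.50        62.2729       435.9101       3,487.2804
  8     1,082.50       784.9140     6,279.3119      56,513.8072
  Σ                  1,278.2588     8,173.5036      67,646.1650
P = 1,278.2588.
Convexity = Σ t(t+1)·PV / [P·(1+y)²] = 67,646.1650 / (1,278.2588 × 1.083681) = 48.83407.

48.83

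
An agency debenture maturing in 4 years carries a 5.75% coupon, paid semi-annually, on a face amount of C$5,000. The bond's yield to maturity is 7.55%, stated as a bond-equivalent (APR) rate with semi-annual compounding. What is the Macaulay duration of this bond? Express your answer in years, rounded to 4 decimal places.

Periodic yield y = 0.03775. Discount each cash flow and weight by its period:
  t   CF        PV=CF/(1+0.03775)^t    t·PV
  1       143.75       138.5208       138.5208
  2       143.75       133.4819       266.9638
  3       143.75       128.6263       385.8788
  4       143.75       123.9472       495.7890
  5       143.75       119.4384       597.1922
  6       143.75       115.0937       690.5620
  7       143.75       110.9069       776.3485
  8     5,143.75     3,824.1764    30,593.4111
  Σ                  4,694.1917    33,944.6662
Price P = Σ PV = 4,694.1917.
Macaulay duration = Σ(t·PV) / P = 33,944.6662 / 4,694.1917 = 7.23121 half-year periods.
In years: 7.23121 / 2 = 3.61560 years.

3.6156 years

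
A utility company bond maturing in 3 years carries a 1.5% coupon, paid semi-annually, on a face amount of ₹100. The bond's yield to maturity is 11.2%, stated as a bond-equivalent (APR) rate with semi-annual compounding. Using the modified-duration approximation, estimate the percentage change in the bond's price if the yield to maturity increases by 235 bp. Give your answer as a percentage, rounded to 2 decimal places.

-6.53%

Periodic yield y = 0.056. Modified duration first:
  t   CF        PV=CF/(1+0.056)^t    t·PV
  1         0.75         0.7102         0.7102
  2         0.75         0.6726         1.3451
  3         0.75         0.6369         1.9107
  4         0.75         0.6031         2.4125
  5         0.75         0.5711         2.8557
  6       100.75        72.6543       435.9260
  Σ                     75.8483       445.1603
P = 75.8483; D_Mac = 5.86909 half-year periods = 2.93454 yrs; D_mod = 2.93454/(1+0.056) = 2.77892 yrs.
ΔP/P ≈ -D_mod · Δy = -2.77892 × (+0.0235) = -0.065305 = -6.5305%.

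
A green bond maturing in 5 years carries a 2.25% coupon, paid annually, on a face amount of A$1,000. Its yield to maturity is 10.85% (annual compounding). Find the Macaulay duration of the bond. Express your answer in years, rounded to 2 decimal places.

4.73 years

Periodic yield y = 0.1085. Discount each cash flow and weight by its year:
  t   CF        PV=CF/(1+0.1085)^t    t·PV
  1        22.50        20.2977        20.2977
  2        22.50        18.3110        36.6219
  3        22.50        16.5187        49.5560
  4        22.50        14.9018        59.6073
  5     1,022.50       610.9207     3,054.6034
  Σ                    680.9499     3,220.6864
Price P = Σ PV = 680.9499.
Macaulay duration = Σ(t·PV) / P = 3,220.6864 / 680.9499 = 4.72970 years.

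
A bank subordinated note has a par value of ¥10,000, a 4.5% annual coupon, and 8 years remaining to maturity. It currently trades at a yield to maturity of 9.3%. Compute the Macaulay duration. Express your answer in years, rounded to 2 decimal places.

6.68 years

Periodic yield y = 0.093. Discount each cash flow and weight by its year:
  t   CF        PV=CF/(1+0.093)^t    t·PV
  1       450.00       411.7109       411.7109
  2       450.00       376.6797       753.3594
  3       450.00       344.6292     1,033.8875
  4       450.00       315.3057     1,261.2229
  5       450.00       288.4773     1,442.3867
  6       450.00       263.9317     1,583.5902
  7       450.00       241.4746     1,690.3219
  8    10,450.00     5,130.4445    41,043.5561
  Σ                  7,372.6536    49,220.0355
Price P = Σ PV = 7,372.6536.
Macaulay duration = Σ(t·PV) / P = 49,220.0355 / 7,372.6536 = 6.67603 years.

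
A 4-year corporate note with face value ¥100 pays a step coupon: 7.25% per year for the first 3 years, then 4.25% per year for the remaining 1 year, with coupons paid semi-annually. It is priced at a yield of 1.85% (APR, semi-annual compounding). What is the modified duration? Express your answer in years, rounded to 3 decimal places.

3.554 years

Periodic yield y = 0.00925. First find Macaulay duration:
  t   CF        PV=CF/(1+0.00925)^t    t·PV
  1        3.625         3.5918         3.5918
  2        3.625         3.5589         7.1177
  3        3.625         3.5262        10.5787
  4        3.625         3.4939        13.9757
  5        3.625         3.4619        17.3095
  6        3.625         3.4302        20.5810
  7        2.125         1.9924        13.9465
  8      102.125        94.8729       758.9829
  Σ                    117.9281       846.0838
P = 117.9281; Macaulay duration = 846.0838 / 117.9281 = 7.17457 half-year periods = 3.58729 years.
Modified duration = D_Mac / (1 + y) = 3.58729 / 1.00925 = 3.55441 years.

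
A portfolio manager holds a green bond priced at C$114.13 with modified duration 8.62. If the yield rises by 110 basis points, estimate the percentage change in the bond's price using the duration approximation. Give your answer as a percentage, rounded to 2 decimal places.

Duration approximation: ΔP/P ≈ -D_mod · Δy = -8.62 × (+0.011) = -0.094820.
As a percentage: -9.4820%.

-9.48%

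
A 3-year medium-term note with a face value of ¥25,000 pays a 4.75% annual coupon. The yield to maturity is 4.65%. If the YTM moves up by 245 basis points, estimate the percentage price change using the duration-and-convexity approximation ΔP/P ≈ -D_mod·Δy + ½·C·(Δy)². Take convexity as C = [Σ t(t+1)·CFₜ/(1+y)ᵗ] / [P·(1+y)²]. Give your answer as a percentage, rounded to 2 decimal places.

-6.40%

With y = 0.0465:
  t   CF        PV=CF/(1+0.0465)^t    t·PV        t(t+1)·PV
  1     1,187.50     1,134.7348     1,134.7348       2,269.4697
  2     1,187.50     1,084.3142     2,168.6284       6,505.8853
  3    26,187.50    22,849.4811    68,548.4434     274,193.7734
  Σ                 25,068.5302    71,851.8066     282,969.1284
P = 25,068.5302; D_Mac = 2.86622 yrs; D_mod = 2.73886 yrs; C = 10.30699.
Duration effect: -2.73886 × (+0.0245) = -0.067102
Convexity effect: 0.5 × 10.30699 × (0.0245)² = +0.0030934
ΔP/P ≈ -0.067102 + 0.0030934 = -0.064009 = -6.4009%.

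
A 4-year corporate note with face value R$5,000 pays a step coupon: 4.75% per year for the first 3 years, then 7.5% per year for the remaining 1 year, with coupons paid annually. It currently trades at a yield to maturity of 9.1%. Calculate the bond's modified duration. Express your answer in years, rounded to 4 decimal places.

Periodic yield y = 0.091. First find Macaulay duration:
  t   CF        PV=CF/(1+0.091)^t    t·PV
  1       237.50       217.6902       217.6902
  2       237.50       199.5327       399.0654
  3       237.50       182.8897       548.6692
  4     5,375.00     3,793.8440    15,175.3759
  Σ                  4,393.9566    16,340.8008
P = 4,393.9566; Macaulay duration = 16,340.8008 / 4,393.9566 = 3.71893 years.
Modified duration = D_Mac / (1 + y) = 3.71893 / 1.091 = 3.40873 years.

3.4087 years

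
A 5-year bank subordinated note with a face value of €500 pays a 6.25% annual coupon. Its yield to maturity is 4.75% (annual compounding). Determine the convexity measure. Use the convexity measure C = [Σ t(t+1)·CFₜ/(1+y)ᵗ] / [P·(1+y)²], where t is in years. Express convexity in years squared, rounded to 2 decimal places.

23.46

With y = 0.0475:
  t   CF        PV=CF/(1+0.0475)^t    t·PV        t(t+1)·PV
  1        31.25        29.8329        29.8329          59.6659
  2        31.25        28.4801        56.9603         170.8808
  3        31.25        27.1887        81.5660         326.2640
  4        31.25        25.9558       103.8231         519.1154
  5       531.25       421.2392     2,106.1960      12,637.1762
  Σ                    532.6967     2,378.3783      13,713.1022
P = 532.6967.
Convexity = Σ t(t+1)·PV / [P·(1+y)²] = 13,713.1022 / (532.6967 × 1.097256) = 23.46106.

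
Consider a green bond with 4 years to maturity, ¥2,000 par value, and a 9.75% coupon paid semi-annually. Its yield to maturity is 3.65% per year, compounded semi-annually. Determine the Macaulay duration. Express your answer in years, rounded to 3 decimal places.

Periodic yield y = 0.01825. Discount each cash flow and weight by its period:
  t   CF        PV=CF/(1+0.01825)^t    t·PV
  1        97.50        95.7525        95.7525
  2        97.50        94.0364       188.0727
  3        97.50        92.3509       277.0528
  4        97.50        90.6958       362.7830
  5        97.50        89.0702       445.3511
  6        97.50        87.4738       524.8429
  7        97.50        85.9060       601.3423
  8     2,097.50     1,814.9582    14,519.6653
  Σ                  2,450.2438    17,014.8627
Price P = Σ PV = 2,450.2438.
Macaulay duration = Σ(t·PV) / P = 17,014.8627 / 2,450.2438 = 6.94415 half-year periods.
In years: 6.94415 / 2 = 3.47208 years.

3.472 years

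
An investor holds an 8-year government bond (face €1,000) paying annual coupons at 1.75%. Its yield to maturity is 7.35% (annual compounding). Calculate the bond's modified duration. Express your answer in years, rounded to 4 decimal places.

6.8976 years

Periodic yield y = 0.0735. First find Macaulay duration:
  t   CF        PV=CF/(1+0.0735)^t    t·PV
  1        17.50        16.3018        16.3018
  2        17.50        15.1857        30.3713
  3        17.50        14.1459        42.4378
  4        17.50        13.1774        52.7096
  5        17.50        12.2752        61.3759
  6        17.50        11.4347        68.6084
  7        17.50        10.6518        74.5627
  8     1,017.50       576.9232     4,615.3859
  Σ                    670.0958     4,961.7534
P = 670.0958; Macaulay duration = 4,961.7534 / 670.0958 = 7.40454 years.
Modified duration = D_Mac / (1 + y) = 7.40454 / 1.0735 = 6.89757 years.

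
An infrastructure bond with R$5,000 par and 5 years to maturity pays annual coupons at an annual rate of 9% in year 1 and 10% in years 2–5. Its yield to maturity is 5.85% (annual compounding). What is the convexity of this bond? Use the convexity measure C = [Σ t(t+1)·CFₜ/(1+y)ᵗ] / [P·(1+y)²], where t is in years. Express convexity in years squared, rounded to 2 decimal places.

With y = 0.0585:
  t   CF        PV=CF/(1+0.0585)^t    t·PV        t(t+1)·PV
  1       450.00       425.1299       425.1299         850.2598
  2       500.00       446.2603       892.5207       2,677.5620
  3       500.00       421.5969     1,264.7907       5,059.1629
  4       500.00       398.2966     1,593.1862       7,965.9312
  5     5,500.00     4,139.1234    20,695.6172     124,173.7030
  Σ                  5,830.4071    24,871.2447     140,726.6188
P = 5,830.4071.
Convexity = Σ t(t+1)·PV / [P·(1+y)²] = 140,726.6188 / (5,830.4071 × 1.120422) = 21.54248.

21.54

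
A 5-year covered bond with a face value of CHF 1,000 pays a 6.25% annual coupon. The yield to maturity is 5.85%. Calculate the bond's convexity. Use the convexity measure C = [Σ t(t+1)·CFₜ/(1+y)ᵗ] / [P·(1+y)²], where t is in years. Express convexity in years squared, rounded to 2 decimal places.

22.88

With y = 0.0585:
  t   CF        PV=CF/(1+0.0585)^t    t·PV        t(t+1)·PV
  1        62.50        59.0458        59.0458         118.0916
  2        62.50        55.7825       111.5651         334.6952
  3        62.50        52.6996       158.0988         632.3954
  4        62.50        49.7871       199.1483         995.7414
  5     1,062.50       799.6034     3,998.0170      23,988.1017
  Σ                  1,016.9184     4,525.8750      26,069.0254
P = 1,016.9184.
Convexity = Σ t(t+1)·PV / [P·(1+y)²] = 26,069.0254 / (1,016.9184 × 1.120422) = 22.88005.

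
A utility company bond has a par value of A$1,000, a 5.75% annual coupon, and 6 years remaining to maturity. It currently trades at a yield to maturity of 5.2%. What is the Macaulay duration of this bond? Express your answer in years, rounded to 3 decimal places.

Periodic yield y = 0.052. Discount each cash flow and weight by its year:
  t   CF        PV=CF/(1+0.052)^t    t·PV
  1        57.50        54.6578        54.6578
  2        57.50        51.9561       103.9122
  3        57.50        49.3879       148.1637
  4        57.50        46.9467       187.7867
  5        57.50        44.6261       223.1306
  6     1,057.50       780.1641     4,680.9843
  Σ                  1,027.7386     5,398.6353
Price P = Σ PV = 1,027.7386.
Macaulay duration = Σ(t·PV) / P = 5,398.6353 / 1,027.7386 = 5.25293 years.

5.253 years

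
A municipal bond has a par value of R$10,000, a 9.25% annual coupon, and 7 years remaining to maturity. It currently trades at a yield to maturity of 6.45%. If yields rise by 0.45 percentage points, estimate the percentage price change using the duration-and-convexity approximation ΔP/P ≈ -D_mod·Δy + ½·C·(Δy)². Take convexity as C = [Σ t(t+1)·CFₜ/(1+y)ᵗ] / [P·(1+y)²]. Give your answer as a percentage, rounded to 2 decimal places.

With y = 0.0645:
  t   CF        PV=CF/(1+0.0645)^t    t·PV        t(t+1)·PV
  1       925.00       868.9526       868.9526       1,737.9051
  2       925.00       816.3011     1,632.6023       4,897.8068
  3       925.00       766.8400     2,300.5199       9,202.0795
  4       925.00       720.3757     2,881.5029      14,407.5145
  5       925.00       676.7268     3,383.6342      20,301.8053
  6       925.00       635.7227     3,814.3364      26,700.3546
  7    10,925.00     7,053.4531    49,374.1720     394,993.3757
  Σ                 11,538.3721    64,255.7202     472,240.8415
P = 11,538.3721; D_Mac = 5.56887 yrs; D_mod = 5.23144 yrs; C = 36.11833.
Duration effect: -5.23144 × (+0.0045) = -0.023541
Convexity effect: 0.5 × 36.11833 × (0.0045)² = +0.0003657
ΔP/P ≈ -0.023541 + 0.0003657 = -0.023176 = -2.3176%.

-2.32%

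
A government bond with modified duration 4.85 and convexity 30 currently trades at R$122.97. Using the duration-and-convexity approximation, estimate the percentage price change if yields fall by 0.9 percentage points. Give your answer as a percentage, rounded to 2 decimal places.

+4.49%

Duration effect: -D_mod·Δy = -4.85 × (-0.009) = +0.043650
Convexity effect: ½·C·(Δy)² = 0.5 × 30 × (-0.009)² = +0.0012150
ΔP/P ≈ +0.043650 + 0.0012150 = +0.044865
= +4.4865%.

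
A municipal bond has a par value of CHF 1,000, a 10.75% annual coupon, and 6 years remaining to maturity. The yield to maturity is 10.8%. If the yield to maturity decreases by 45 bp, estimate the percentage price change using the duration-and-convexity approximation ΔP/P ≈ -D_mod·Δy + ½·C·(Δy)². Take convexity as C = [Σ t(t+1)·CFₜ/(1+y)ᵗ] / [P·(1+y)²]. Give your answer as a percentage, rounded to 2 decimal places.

+1.94%

With y = 0.108:
  t   CF        PV=CF/(1+0.108)^t    t·PV        t(t+1)·PV
  1       107.50        97.0217        97.0217         194.0433
  2       107.50        87.5647       175.1294         525.3881
  3       107.50        79.0295       237.0885         948.3539
  4       107.50        71.3263       285.3050       1,426.5251
  5       107.50        64.3739       321.8694       1,931.2163
  6     1,107.50       598.5565     3,591.3392      25,139.3742
  Σ                    997.8725     4,707.7531      30,164.9009
P = 997.8725; D_Mac = 4.71779 yrs; D_mod = 4.25793 yrs; C = 24.62336.
Duration effect: -4.25793 × (-0.0045) = +0.019161
Convexity effect: 0.5 × 24.62336 × (-0.0045)² = +0.0002493
ΔP/P ≈ +0.019161 + 0.0002493 = +0.019410 = +1.9410%.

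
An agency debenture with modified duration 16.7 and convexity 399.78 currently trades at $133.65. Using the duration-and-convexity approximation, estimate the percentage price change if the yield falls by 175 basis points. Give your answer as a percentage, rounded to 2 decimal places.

+35.35%

Duration effect: -D_mod·Δy = -16.7 × (-0.0175) = +0.292250
Convexity effect: ½·C·(Δy)² = 0.5 × 399.78 × (-0.0175)² = +0.0612163125
ΔP/P ≈ +0.292250 + 0.0612163125 = +0.3534663125
= +35.34663125%.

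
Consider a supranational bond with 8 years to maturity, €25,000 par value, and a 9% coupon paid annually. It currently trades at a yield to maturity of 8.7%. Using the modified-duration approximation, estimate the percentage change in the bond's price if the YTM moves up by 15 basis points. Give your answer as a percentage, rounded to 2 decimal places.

Periodic yield y = 0.087. Modified duration first:
  t   CF        PV=CF/(1+0.087)^t    t·PV
  1     2,250.00     2,069.9172     2,069.9172
  2     2,250.00     1,904.2477     3,808.4953
  3     2,250.00     1,751.8378     5,255.5133
  4     2,250.00     1,611.6263     6,446.5051
  5     2,250.00     1,482.6369     7,413.1844
  6     2,250.00     1,363.9714     8,183.8282
  7     2,250.00     1,254.8035     8,783.6243
  8    27,250.00    13,980.7398   111,845.9186
  Σ                 25,419.7805   153,806.9864
P = 25,419.7805; D_Mac = 6.05068 yrs; D_mod = 6.05068/(1+0.087) = 5.56640 yrs.
ΔP/P ≈ -D_mod · Δy = -5.56640 × (+0.0015) = -0.008350 = -0.8350%.

-0.83%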